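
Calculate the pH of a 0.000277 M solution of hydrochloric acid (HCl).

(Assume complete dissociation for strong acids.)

[H⁺] = 0.000277 M for strong acid. pH = -log[H⁺] = -log(0.000277)

pH = 3.56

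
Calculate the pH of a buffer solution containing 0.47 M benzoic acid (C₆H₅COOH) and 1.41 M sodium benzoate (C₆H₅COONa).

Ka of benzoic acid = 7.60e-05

pKa = -log(7.60e-05) = 4.12. pH = pKa + log([A⁻]/[HA]) = 4.12 + log(1.41/0.47)

pH = 4.60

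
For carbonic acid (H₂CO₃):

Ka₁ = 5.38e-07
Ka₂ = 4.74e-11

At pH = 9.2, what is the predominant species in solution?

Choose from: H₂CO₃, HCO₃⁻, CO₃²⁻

pKa₁ = 6.27, pKa₂ = 10.32. For a polyprotic acid the predominant species crosses at each pKa: below pKa_n the protonated form dominates, above it the deprotonated form does. At pH = 9.2, the predominant species is HCO₃⁻.

HCO₃⁻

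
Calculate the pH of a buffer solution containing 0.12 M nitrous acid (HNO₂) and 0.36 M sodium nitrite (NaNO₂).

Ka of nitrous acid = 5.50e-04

pKa = -log(5.50e-04) = 3.26. pH = pKa + log([A⁻]/[HA]) = 3.26 + log(0.36/0.12)

pH = 3.74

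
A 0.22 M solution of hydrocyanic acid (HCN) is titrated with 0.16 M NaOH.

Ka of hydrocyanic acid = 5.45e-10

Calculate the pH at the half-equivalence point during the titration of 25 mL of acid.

At half-equivalence [HA] = [A⁻], so Henderson-Hasselbalch gives pH = pKa = -log(5.45e-10) = 9.26.

pH = pKa = 9.26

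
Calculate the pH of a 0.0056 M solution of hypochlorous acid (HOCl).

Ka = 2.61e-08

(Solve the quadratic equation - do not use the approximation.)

x² + Ka×x - Ka×C = 0. Using quadratic formula: [H⁺] = 1.2077e-05

pH = 4.92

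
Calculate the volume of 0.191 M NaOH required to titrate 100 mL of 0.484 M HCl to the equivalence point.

At equivalence: moles acid = moles base. moles HCl = 0.484 × 100/1000 = 0.0484 mol. V_base = moles / 0.191 × 1000 = 253.4 mL.

V_{base} = 253.4 mL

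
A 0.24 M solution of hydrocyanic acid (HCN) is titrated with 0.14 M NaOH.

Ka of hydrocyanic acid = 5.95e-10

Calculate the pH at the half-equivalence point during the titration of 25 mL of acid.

At half-equivalence [HA] = [A⁻], so Henderson-Hasselbalch gives pH = pKa = -log(5.95e-10) = 9.23.

pH = pKa = 9.23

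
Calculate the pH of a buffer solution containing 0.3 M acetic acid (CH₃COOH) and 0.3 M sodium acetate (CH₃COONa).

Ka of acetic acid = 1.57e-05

pKa = -log(1.57e-05) = 4.80. pH = pKa + log([A⁻]/[HA]) = 4.80 + log(0.3/0.3)

pH = 4.80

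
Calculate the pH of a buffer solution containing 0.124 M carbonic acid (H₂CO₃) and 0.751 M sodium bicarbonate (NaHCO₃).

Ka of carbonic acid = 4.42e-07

pKa = -log(4.42e-07) = 6.35. pH = pKa + log([A⁻]/[HA]) = 6.35 + log(0.751/0.124)

pH = 7.14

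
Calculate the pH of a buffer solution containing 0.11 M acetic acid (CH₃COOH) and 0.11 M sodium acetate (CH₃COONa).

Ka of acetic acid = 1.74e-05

pKa = -log(1.74e-05) = 4.76. pH = pKa + log([A⁻]/[HA]) = 4.76 + log(0.11/0.11)

pH = 4.76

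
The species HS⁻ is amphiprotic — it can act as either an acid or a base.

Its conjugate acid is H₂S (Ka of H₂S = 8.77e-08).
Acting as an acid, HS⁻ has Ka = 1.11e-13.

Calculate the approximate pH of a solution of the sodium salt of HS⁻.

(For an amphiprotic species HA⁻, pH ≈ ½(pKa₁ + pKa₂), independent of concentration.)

pKa₁ = -log(8.77e-08) = 7.06; pKa₂ = -log(1.11e-13) = 12.95. For an amphiprotic species, pH ≈ ½(pKa₁ + pKa₂) = ½(7.06 + 12.95) = 10.01.

pH = 10.01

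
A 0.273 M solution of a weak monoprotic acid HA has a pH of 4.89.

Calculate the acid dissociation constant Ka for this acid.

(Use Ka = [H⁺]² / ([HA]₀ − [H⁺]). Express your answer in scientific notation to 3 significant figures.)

[H⁺] = 10^(−pH) = 10^(−4.89) = 1.288e-05 M. For HA ⇌ H⁺ + A⁻, Ka = [H⁺][A⁻]/[HA] = [H⁺]² / ([HA]₀ − [H⁺]) = (1.288e-05)² / (0.273 − 1.288e-05) = 6.08e-10.

K_a = 6.08e-10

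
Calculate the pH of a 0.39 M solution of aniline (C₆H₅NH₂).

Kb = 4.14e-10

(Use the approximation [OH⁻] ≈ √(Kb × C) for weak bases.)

[OH⁻] = √(Kb × C) = √(4.14e-10 × 0.39) = 1.2707e-05. pOH = 4.90, pH = 14 - pOH

pH = 9.10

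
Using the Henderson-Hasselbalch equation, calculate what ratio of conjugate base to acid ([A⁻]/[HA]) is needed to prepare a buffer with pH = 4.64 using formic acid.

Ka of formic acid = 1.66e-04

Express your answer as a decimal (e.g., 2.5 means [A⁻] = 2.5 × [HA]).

pKa = -log(1.66e-04) = 3.7799. pH = pKa + log([A⁻]/[HA]), so log([A⁻]/[HA]) = pH − pKa = 4.64 − 3.7799 = 0.8601. [A⁻]/[HA] = 10^(0.8601) = 7.25

[A⁻]/[HA] = 7.25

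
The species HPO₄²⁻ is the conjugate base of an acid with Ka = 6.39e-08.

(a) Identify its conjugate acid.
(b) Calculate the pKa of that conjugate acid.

(a) The conjugate acid is formed by adding one H⁺ to HPO₄²⁻, giving H₂PO₄⁻. (b) pKa = -log(Ka) = -log(6.39e-08) = 7.19.

Conjugate acid: H₂PO₄⁻; pK_a = 7.19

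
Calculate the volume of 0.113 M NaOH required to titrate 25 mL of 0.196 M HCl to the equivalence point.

At equivalence: moles acid = moles base. moles HCl = 0.196 × 25/1000 = 0.0049 mol. V_base = moles / 0.113 × 1000 = 43.4 mL.

V_{base} = 43.4 mL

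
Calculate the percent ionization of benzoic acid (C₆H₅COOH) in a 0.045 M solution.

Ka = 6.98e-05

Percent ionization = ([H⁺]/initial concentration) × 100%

Using Ka equilibrium: x² + Ka×x - Ka×C = 0. Solving: [H⁺] = 1.7377e-03. Percent = (1.7377e-03/0.045) × 100

Percent ionization = 3.86%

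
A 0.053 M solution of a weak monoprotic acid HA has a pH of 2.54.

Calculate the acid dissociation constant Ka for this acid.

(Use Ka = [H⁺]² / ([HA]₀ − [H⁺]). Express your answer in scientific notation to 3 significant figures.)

[H⁺] = 10^(−pH) = 10^(−2.54) = 2.884e-03 M. For HA ⇌ H⁺ + A⁻, Ka = [H⁺][A⁻]/[HA] = [H⁺]² / ([HA]₀ − [H⁺]) = (2.884e-03)² / (0.053 − 2.884e-03) = 1.66e-04.

K_a = 1.66e-04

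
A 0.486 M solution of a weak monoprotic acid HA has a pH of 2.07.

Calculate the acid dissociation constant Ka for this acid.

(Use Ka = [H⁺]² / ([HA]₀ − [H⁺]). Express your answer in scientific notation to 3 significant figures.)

[H⁺] = 10^(−pH) = 10^(−2.07) = 8.511e-03 M. For HA ⇌ H⁺ + A⁻, Ka = [H⁺][A⁻]/[HA] = [H⁺]² / ([HA]₀ − [H⁺]) = (8.511e-03)² / (0.486 − 8.511e-03) = 1.52e-04.

K_a = 1.52e-04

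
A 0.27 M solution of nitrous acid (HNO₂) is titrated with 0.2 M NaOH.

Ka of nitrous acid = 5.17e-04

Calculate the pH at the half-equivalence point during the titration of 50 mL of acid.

At half-equivalence [HA] = [A⁻], so Henderson-Hasselbalch gives pH = pKa = -log(5.17e-04) = 3.29.

pH = pKa = 3.29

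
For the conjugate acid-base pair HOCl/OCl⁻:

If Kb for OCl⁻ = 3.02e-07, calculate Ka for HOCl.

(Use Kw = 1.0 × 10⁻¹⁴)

For a conjugate pair Ka × Kb = Kw, so Ka = Kw/Kb = 1.0 × 10⁻¹⁴ / 3.02e-07 = 3.31e-08.

K_a = 3.31e-08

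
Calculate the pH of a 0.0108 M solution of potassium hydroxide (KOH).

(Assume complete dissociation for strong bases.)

[OH⁻] = 0.0108 M for strong base. pOH = -log[OH⁻] = 1.97, pH = 14 - pOH

pH = 12.03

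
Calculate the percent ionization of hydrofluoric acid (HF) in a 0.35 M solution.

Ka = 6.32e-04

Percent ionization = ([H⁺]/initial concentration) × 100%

Using Ka equilibrium: x² + Ka×x - Ka×C = 0. Solving: [H⁺] = 1.4560e-02. Percent = (1.4560e-02/0.35) × 100

Percent ionization = 4.16%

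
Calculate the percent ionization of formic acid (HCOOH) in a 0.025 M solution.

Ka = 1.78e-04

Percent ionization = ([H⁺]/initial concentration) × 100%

Using Ka equilibrium: x² + Ka×x - Ka×C = 0. Solving: [H⁺] = 2.0224e-03. Percent = (2.0224e-03/0.025) × 100

Percent ionization = 8.09%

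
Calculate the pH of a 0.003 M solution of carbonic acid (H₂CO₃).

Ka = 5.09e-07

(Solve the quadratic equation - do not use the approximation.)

x² + Ka×x - Ka×C = 0. Using quadratic formula: [H⁺] = 3.8823e-05

pH = 4.41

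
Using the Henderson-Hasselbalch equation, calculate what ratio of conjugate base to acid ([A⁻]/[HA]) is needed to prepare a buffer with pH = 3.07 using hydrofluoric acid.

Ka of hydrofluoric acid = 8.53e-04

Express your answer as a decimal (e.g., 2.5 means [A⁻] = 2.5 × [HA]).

pKa = -log(8.53e-04) = 3.0691. pH = pKa + log([A⁻]/[HA]), so log([A⁻]/[HA]) = pH − pKa = 3.07 − 3.0691 = 0.0009. [A⁻]/[HA] = 10^(0.0009) = 1.00

[A⁻]/[HA] = 1.00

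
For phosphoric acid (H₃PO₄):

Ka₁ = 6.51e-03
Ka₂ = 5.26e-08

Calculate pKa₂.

pKa₂ = -log(Ka₂) = -log(5.26e-08) = 7.28.

pK_{a2} = 7.28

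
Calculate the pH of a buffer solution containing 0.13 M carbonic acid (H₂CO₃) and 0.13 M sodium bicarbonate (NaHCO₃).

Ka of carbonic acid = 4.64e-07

pKa = -log(4.64e-07) = 6.33. pH = pKa + log([A⁻]/[HA]) = 6.33 + log(0.13/0.13)

pH = 6.33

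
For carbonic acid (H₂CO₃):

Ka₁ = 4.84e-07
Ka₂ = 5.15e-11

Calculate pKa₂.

pKa₂ = -log(Ka₂) = -log(5.15e-11) = 10.29.

pK_{a2} = 10.29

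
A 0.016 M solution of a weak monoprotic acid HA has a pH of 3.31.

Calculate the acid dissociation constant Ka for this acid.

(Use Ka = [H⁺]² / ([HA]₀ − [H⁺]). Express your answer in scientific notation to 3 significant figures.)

[H⁺] = 10^(−pH) = 10^(−3.31) = 4.898e-04 M. For HA ⇌ H⁺ + A⁻, Ka = [H⁺][A⁻]/[HA] = [H⁺]² / ([HA]₀ − [H⁺]) = (4.898e-04)² / (0.016 − 4.898e-04) = 1.55e-05.

K_a = 1.55e-05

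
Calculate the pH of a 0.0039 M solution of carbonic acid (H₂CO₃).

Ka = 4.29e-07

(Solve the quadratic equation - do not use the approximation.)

x² + Ka×x - Ka×C = 0. Using quadratic formula: [H⁺] = 4.0690e-05

pH = 4.39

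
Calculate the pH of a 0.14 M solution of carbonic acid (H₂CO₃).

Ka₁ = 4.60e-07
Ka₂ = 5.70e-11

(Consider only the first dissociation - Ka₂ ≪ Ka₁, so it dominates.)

First dissociation dominates. From Ka₁ = [H⁺][HA⁻]/[H₂A], x² + Ka₁·x − Ka₁·C = 0 with C = 0.14 M and Ka₁ = 4.60e-07. Solving: [H⁺] = (−Ka₁ + √(Ka₁² + 4·Ka₁·C)) / 2 = 2.5354e-04 M. pH = -log(2.5354e-04) = 3.60.

pH = 3.60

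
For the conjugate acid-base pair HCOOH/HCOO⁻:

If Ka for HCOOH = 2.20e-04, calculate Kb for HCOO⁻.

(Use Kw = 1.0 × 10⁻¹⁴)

For a conjugate pair Ka × Kb = Kw, so Kb = Kw/Ka = 1.0 × 10⁻¹⁴ / 2.20e-04 = 4.55e-11.

K_b = 4.55e-11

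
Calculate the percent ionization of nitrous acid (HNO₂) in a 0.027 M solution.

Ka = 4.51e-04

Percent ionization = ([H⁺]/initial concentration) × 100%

Using Ka equilibrium: x² + Ka×x - Ka×C = 0. Solving: [H⁺] = 3.2713e-03. Percent = (3.2713e-03/0.027) × 100

Percent ionization = 12.1%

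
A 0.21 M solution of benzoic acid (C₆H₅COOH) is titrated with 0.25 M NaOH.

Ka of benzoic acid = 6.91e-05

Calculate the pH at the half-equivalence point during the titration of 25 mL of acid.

At half-equivalence [HA] = [A⁻], so Henderson-Hasselbalch gives pH = pKa = -log(6.91e-05) = 4.16.

pH = pKa = 4.16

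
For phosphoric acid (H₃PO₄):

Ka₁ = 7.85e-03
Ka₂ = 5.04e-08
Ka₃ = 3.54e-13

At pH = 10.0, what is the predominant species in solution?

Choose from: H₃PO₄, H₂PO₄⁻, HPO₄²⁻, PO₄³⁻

pKa₁ = 2.11, pKa₂ = 7.30, pKa₃ = 12.45. For a polyprotic acid the predominant species crosses at each pKa: below pKa_n the protonated form dominates, above it the deprotonated form does. At pH = 10.0, the predominant species is HPO₄²⁻.

HPO₄²⁻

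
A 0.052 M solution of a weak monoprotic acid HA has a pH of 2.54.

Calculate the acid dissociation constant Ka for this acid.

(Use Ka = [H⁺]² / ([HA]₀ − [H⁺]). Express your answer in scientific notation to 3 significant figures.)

[H⁺] = 10^(−pH) = 10^(−2.54) = 2.884e-03 M. For HA ⇌ H⁺ + A⁻, Ka = [H⁺][A⁻]/[HA] = [H⁺]² / ([HA]₀ − [H⁺]) = (2.884e-03)² / (0.052 − 2.884e-03) = 1.69e-04.

K_a = 1.69e-04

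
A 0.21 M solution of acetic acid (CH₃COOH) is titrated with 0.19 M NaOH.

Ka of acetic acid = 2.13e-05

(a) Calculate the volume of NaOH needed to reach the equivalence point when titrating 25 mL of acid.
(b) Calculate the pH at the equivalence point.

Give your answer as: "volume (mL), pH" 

moles acid = 0.21 × 25/1000 = 0.00525 mol; V_base = moles/0.19 × 1000 = 27.6 mL. At equivalence only the conjugate base is present: [A⁻] = 0.00525/0.053 = 9.9750e-02 M. Kb = Kw/Ka = 4.69e-10; [OH⁻] = √(Kb × [A⁻]) = 6.8433e-06; pOH = 5.16; pH = 14 - pOH = 8.84.

V = 27.6 mL, pH = 8.84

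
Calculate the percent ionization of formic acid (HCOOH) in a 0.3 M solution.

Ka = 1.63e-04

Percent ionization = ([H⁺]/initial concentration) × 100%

Using Ka equilibrium: x² + Ka×x - Ka×C = 0. Solving: [H⁺] = 6.9118e-03. Percent = (6.9118e-03/0.3) × 100

Percent ionization = 2.3%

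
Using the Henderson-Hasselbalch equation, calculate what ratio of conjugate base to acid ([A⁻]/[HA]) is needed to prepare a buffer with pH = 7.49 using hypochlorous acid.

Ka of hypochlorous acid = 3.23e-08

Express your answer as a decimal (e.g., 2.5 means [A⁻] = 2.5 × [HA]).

pKa = -log(3.23e-08) = 7.4908. pH = pKa + log([A⁻]/[HA]), so log([A⁻]/[HA]) = pH − pKa = 7.49 − 7.4908 = -0.0008. [A⁻]/[HA] = 10^(-0.0008) = 0.998

[A⁻]/[HA] = 0.998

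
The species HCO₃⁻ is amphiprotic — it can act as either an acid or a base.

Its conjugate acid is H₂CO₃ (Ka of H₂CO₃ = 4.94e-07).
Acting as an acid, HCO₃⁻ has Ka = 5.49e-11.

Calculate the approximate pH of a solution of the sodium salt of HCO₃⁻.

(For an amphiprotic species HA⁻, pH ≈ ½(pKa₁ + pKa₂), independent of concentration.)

pKa₁ = -log(4.94e-07) = 6.31; pKa₂ = -log(5.49e-11) = 10.26. For an amphiprotic species, pH ≈ ½(pKa₁ + pKa₂) = ½(6.31 + 10.26) = 8.28.

pH = 8.28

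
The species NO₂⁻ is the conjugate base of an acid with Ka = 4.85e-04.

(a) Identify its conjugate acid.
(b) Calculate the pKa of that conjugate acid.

(a) The conjugate acid is formed by adding one H⁺ to NO₂⁻, giving HNO₂. (b) pKa = -log(Ka) = -log(4.85e-04) = 3.31.

Conjugate acid: HNO₂; pK_a = 3.31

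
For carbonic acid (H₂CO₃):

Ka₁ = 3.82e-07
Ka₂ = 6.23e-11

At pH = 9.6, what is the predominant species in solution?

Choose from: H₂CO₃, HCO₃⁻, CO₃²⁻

pKa₁ = 6.42, pKa₂ = 10.21. For a polyprotic acid the predominant species crosses at each pKa: below pKa_n the protonated form dominates, above it the deprotonated form does. At pH = 9.6, the predominant species is HCO₃⁻.

HCO₃⁻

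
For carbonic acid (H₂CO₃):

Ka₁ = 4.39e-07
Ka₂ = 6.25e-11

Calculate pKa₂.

pKa₂ = -log(Ka₂) = -log(6.25e-11) = 10.20.

pK_{a2} = 10.20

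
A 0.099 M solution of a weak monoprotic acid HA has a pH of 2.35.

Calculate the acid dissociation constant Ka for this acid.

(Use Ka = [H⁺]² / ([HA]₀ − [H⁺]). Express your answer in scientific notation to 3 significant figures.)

[H⁺] = 10^(−pH) = 10^(−2.35) = 4.467e-03 M. For HA ⇌ H⁺ + A⁻, Ka = [H⁺][A⁻]/[HA] = [H⁺]² / ([HA]₀ − [H⁺]) = (4.467e-03)² / (0.099 − 4.467e-03) = 2.11e-04.

K_a = 2.11e-04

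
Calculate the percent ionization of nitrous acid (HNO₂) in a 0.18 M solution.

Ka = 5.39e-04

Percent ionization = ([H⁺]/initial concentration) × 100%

Using Ka equilibrium: x² + Ka×x - Ka×C = 0. Solving: [H⁺] = 9.5841e-03. Percent = (9.5841e-03/0.18) × 100

Percent ionization = 5.32%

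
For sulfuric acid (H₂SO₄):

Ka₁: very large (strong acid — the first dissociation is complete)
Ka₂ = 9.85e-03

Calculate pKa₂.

pKa₂ = -log(Ka₂) = -log(9.85e-03) = 2.01.

pK_{a2} = 2.01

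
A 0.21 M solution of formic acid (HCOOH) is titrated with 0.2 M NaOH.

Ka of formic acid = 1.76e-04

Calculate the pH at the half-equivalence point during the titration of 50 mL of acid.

At half-equivalence [HA] = [A⁻], so Henderson-Hasselbalch gives pH = pKa = -log(1.76e-04) = 3.75.

pH = pKa = 3.75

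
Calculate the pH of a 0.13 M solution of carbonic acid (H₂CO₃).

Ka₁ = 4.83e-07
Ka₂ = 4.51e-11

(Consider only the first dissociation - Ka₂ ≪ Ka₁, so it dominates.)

First dissociation dominates. From Ka₁ = [H⁺][HA⁻]/[H₂A], x² + Ka₁·x − Ka₁·C = 0 with C = 0.13 M and Ka₁ = 4.83e-07. Solving: [H⁺] = (−Ka₁ + √(Ka₁² + 4·Ka₁·C)) / 2 = 2.5034e-04 M. pH = -log(2.5034e-04) = 3.60.

pH = 3.60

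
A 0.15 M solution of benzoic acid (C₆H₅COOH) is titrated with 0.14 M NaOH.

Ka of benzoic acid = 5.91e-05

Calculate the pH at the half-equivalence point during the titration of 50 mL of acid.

At half-equivalence [HA] = [A⁻], so Henderson-Hasselbalch gives pH = pKa = -log(5.91e-05) = 4.23.

pH = pKa = 4.23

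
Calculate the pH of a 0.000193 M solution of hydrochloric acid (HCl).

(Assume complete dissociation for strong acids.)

[H⁺] = 0.000193 M for strong acid. pH = -log[H⁺] = -log(0.000193)

pH = 3.71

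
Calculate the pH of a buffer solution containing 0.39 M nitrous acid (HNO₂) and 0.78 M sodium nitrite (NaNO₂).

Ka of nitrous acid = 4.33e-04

pKa = -log(4.33e-04) = 3.36. pH = pKa + log([A⁻]/[HA]) = 3.36 + log(0.78/0.39)

pH = 3.66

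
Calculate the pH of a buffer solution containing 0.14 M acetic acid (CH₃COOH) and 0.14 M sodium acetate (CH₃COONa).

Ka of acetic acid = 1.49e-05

pKa = -log(1.49e-05) = 4.83. pH = pKa + log([A⁻]/[HA]) = 4.83 + log(0.14/0.14)

pH = 4.83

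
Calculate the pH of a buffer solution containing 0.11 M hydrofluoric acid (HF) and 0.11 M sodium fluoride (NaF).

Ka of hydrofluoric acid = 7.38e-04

pKa = -log(7.38e-04) = 3.13. pH = pKa + log([A⁻]/[HA]) = 3.13 + log(0.11/0.11)

pH = 3.13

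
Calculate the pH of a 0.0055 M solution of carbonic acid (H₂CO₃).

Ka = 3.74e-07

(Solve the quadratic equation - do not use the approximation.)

x² + Ka×x - Ka×C = 0. Using quadratic formula: [H⁺] = 4.5168e-05

pH = 4.35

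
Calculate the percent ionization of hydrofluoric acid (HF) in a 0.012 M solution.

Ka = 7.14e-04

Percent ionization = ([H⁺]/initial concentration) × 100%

Using Ka equilibrium: x² + Ka×x - Ka×C = 0. Solving: [H⁺] = 2.5918e-03. Percent = (2.5918e-03/0.012) × 100

Percent ionization = 21.6%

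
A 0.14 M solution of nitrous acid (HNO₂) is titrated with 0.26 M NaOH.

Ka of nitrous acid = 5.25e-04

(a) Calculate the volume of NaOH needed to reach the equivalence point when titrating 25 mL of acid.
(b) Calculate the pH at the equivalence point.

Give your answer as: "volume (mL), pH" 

moles acid = 0.14 × 25/1000 = 0.0035 mol; V_base = moles/0.26 × 1000 = 13.5 mL. At equivalence only the conjugate base is present: [A⁻] = 0.0035/0.038 = 9.1000e-02 M. Kb = Kw/Ka = 1.90e-11; [OH⁻] = √(Kb × [A⁻]) = 1.3166e-06; pOH = 5.88; pH = 14 - pOH = 8.12.

V = 13.5 mL, pH = 8.12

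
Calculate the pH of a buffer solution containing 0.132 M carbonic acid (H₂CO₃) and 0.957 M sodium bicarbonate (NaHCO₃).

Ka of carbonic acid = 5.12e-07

pKa = -log(5.12e-07) = 6.29. pH = pKa + log([A⁻]/[HA]) = 6.29 + log(0.957/0.132)

pH = 7.15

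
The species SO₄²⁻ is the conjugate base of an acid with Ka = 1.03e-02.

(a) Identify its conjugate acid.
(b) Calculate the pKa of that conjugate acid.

(a) The conjugate acid is formed by adding one H⁺ to SO₄²⁻, giving HSO₄⁻. (b) pKa = -log(Ka) = -log(1.03e-02) = 1.99.

Conjugate acid: HSO₄⁻; pK_a = 1.99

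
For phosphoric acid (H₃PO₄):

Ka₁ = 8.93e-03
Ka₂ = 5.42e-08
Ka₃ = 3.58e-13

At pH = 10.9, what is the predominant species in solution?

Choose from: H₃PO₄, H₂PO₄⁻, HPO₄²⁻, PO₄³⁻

pKa₁ = 2.05, pKa₂ = 7.27, pKa₃ = 12.45. For a polyprotic acid the predominant species crosses at each pKa: below pKa_n the protonated form dominates, above it the deprotonated form does. At pH = 10.9, the predominant species is HPO₄²⁻.

HPO₄²⁻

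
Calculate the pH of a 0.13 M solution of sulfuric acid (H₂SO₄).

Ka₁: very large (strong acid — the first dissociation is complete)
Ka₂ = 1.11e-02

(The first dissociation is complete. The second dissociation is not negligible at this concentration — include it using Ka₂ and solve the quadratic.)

First dissociation is complete: [H⁺]₀ = [HSO₄⁻]₀ = C = 0.13 M. Second dissociation HSO₄⁻ ⇌ H⁺ + SO₄²⁻: let x = [SO₄²⁻]. Ka₂ = (C + x)·x / (C − x) = 1.11e-02 → x² + (C + Ka₂)·x − Ka₂·C = 0 → x² + 0.14110·x − 1.443e-03 = 0. x = (−0.14110 + √(0.14110² + 4 × 1.443e-03)) / 2 = 9.5768e-03 M. [H⁺] = C + x = 0.13 + 9.5768e-03 = 1.3958e-01 M. pH = -log(1.3958e-01) = 0.86.

pH = 0.86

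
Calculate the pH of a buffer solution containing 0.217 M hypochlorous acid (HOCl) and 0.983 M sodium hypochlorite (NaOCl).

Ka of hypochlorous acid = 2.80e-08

pKa = -log(2.80e-08) = 7.55. pH = pKa + log([A⁻]/[HA]) = 7.55 + log(0.983/0.217)

pH = 8.21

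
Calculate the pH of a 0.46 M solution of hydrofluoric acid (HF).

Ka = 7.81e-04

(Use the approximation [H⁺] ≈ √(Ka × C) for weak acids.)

[H⁺] = √(Ka × C) = √(7.81e-04 × 0.46) = 1.8954e-02. pH = -log(1.8954e-02)

pH = 1.72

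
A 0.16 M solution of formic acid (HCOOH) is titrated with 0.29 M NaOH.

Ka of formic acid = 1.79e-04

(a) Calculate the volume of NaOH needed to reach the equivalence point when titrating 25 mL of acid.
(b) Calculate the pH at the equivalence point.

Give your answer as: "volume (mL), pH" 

moles acid = 0.16 × 25/1000 = 0.004 mol; V_base = moles/0.29 × 1000 = 13.8 mL. At equivalence only the conjugate base is present: [A⁻] = 0.004/0.039 = 1.0311e-01 M. Kb = Kw/Ka = 5.59e-11; [OH⁻] = √(Kb × [A⁻]) = 2.4001e-06; pOH = 5.62; pH = 14 - pOH = 8.38.

V = 13.8 mL, pH = 8.38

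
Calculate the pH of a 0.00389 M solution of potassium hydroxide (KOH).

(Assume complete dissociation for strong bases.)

[OH⁻] = 0.00389 M for strong base. pOH = -log[OH⁻] = 2.41, pH = 14 - pOH

pH = 11.59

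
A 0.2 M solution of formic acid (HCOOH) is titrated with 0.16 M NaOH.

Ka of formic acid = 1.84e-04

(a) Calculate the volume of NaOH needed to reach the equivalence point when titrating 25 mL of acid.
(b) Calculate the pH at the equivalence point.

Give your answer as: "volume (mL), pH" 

moles acid = 0.2 × 25/1000 = 0.005 mol; V_base = moles/0.16 × 1000 = 31.2 mL. At equivalence only the conjugate base is present: [A⁻] = 0.005/0.056 = 8.8889e-02 M. Kb = Kw/Ka = 5.43e-11; [OH⁻] = √(Kb × [A⁻]) = 2.1979e-06; pOH = 5.66; pH = 14 - pOH = 8.34.

V = 31.2 mL, pH = 8.34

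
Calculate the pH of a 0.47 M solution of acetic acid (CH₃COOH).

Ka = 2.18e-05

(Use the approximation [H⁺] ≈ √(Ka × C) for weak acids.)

[H⁺] = √(Ka × C) = √(2.18e-05 × 0.47) = 3.2009e-03. pH = -log(3.2009e-03)

pH = 2.49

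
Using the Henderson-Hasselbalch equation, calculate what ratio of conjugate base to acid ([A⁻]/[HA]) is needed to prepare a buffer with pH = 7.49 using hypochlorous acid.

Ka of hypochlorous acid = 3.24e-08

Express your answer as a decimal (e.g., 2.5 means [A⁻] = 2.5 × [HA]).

pKa = -log(3.24e-08) = 7.4895. pH = pKa + log([A⁻]/[HA]), so log([A⁻]/[HA]) = pH − pKa = 7.49 − 7.4895 = 0.0005. [A⁻]/[HA] = 10^(0.0005) = 1.00

[A⁻]/[HA] = 1.00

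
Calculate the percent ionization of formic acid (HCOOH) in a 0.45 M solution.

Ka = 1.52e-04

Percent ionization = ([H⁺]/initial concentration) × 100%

Using Ka equilibrium: x² + Ka×x - Ka×C = 0. Solving: [H⁺] = 8.1948e-03. Percent = (8.1948e-03/0.45) × 100

Percent ionization = 1.82%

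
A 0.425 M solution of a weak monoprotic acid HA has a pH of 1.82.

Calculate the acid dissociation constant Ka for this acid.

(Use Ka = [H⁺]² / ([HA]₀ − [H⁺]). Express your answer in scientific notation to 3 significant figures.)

[H⁺] = 10^(−pH) = 10^(−1.82) = 1.514e-02 M. For HA ⇌ H⁺ + A⁻, Ka = [H⁺][A⁻]/[HA] = [H⁺]² / ([HA]₀ − [H⁺]) = (1.514e-02)² / (0.425 − 1.514e-02) = 5.59e-04.

K_a = 5.59e-04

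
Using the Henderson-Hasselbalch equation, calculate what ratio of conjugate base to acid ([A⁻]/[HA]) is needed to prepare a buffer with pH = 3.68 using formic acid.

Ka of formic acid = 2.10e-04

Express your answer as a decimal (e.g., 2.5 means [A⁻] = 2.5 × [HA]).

pKa = -log(2.10e-04) = 3.6778. pH = pKa + log([A⁻]/[HA]), so log([A⁻]/[HA]) = pH − pKa = 3.68 − 3.6778 = 0.0022. [A⁻]/[HA] = 10^(0.0022) = 1.01

[A⁻]/[HA] = 1.01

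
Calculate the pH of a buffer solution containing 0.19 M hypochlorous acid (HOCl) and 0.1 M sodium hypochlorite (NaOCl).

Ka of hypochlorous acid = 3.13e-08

pKa = -log(3.13e-08) = 7.50. pH = pKa + log([A⁻]/[HA]) = 7.50 + log(0.1/0.19)

pH = 7.23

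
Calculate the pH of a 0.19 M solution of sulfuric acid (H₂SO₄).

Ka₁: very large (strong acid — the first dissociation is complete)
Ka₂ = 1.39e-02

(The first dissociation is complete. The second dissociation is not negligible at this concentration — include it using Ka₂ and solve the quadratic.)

First dissociation is complete: [H⁺]₀ = [HSO₄⁻]₀ = C = 0.19 M. Second dissociation HSO₄⁻ ⇌ H⁺ + SO₄²⁻: let x = [SO₄²⁻]. Ka₂ = (C + x)·x / (C − x) = 1.39e-02 → x² + (C + Ka₂)·x − Ka₂·C = 0 → x² + 0.20390·x − 2.641e-03 = 0. x = (−0.20390 + √(0.20390² + 4 × 2.641e-03)) / 2 = 1.2220e-02 M. [H⁺] = C + x = 0.19 + 1.2220e-02 = 2.0222e-01 M. pH = -log(2.0222e-01) = 0.69.

pH = 0.69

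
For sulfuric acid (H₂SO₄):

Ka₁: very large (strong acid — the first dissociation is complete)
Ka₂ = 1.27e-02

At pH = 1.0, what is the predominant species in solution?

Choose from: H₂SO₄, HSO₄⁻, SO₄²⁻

The first dissociation is complete, so H₂SO₄ itself is never the predominant species in water; pKa₂ = -log(1.27e-02) = 1.90. For a polyprotic acid the predominant species crosses at each pKa: below pKa_n the protonated form dominates, above it the deprotonated form does. At pH = 1.0, the predominant species is HSO₄⁻.

HSO₄⁻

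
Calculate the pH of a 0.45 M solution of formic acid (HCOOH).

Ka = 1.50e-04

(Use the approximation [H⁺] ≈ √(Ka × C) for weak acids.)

[H⁺] = √(Ka × C) = √(1.50e-04 × 0.45) = 8.2158e-03. pH = -log(8.2158e-03)

pH = 2.09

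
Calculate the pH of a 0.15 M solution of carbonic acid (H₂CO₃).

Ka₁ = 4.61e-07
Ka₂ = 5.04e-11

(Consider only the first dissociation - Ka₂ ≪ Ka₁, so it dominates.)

First dissociation dominates. From Ka₁ = [H⁺][HA⁻]/[H₂A], x² + Ka₁·x − Ka₁·C = 0 with C = 0.15 M and Ka₁ = 4.61e-07. Solving: [H⁺] = (−Ka₁ + √(Ka₁² + 4·Ka₁·C)) / 2 = 2.6273e-04 M. pH = -log(2.6273e-04) = 3.58.

pH = 3.58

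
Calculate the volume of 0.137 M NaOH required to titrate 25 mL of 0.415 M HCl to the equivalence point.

At equivalence: moles acid = moles base. moles HCl = 0.415 × 25/1000 = 0.01038 mol. V_base = moles / 0.137 × 1000 = 75.7 mL.

V_{base} = 75.7 mL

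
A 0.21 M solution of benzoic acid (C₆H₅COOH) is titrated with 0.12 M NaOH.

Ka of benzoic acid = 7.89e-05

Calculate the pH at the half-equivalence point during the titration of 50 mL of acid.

At half-equivalence [HA] = [A⁻], so Henderson-Hasselbalch gives pH = pKa = -log(7.89e-05) = 4.10.

pH = pKa = 4.10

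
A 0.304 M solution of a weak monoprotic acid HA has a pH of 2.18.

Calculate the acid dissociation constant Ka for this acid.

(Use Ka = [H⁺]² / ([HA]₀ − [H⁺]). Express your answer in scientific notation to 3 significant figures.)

[H⁺] = 10^(−pH) = 10^(−2.18) = 6.607e-03 M. For HA ⇌ H⁺ + A⁻, Ka = [H⁺][A⁻]/[HA] = [H⁺]² / ([HA]₀ − [H⁺]) = (6.607e-03)² / (0.304 − 6.607e-03) = 1.47e-04.

K_a = 1.47e-04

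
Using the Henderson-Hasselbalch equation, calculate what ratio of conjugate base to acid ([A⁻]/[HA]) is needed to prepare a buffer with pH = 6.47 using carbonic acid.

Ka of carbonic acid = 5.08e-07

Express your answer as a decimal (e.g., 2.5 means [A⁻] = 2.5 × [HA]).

pKa = -log(5.08e-07) = 6.2941. pH = pKa + log([A⁻]/[HA]), so log([A⁻]/[HA]) = pH − pKa = 6.47 − 6.2941 = 0.1759. [A⁻]/[HA] = 10^(0.1759) = 1.50

[A⁻]/[HA] = 1.50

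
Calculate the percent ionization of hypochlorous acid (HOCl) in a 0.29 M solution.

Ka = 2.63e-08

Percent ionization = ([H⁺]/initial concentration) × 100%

Using Ka equilibrium: x² + Ka×x - Ka×C = 0. Solving: [H⁺] = 8.7320e-05. Percent = (8.7320e-05/0.29) × 100

Percent ionization = 0.0301%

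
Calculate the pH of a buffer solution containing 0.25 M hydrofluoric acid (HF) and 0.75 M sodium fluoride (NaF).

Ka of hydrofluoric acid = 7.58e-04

pKa = -log(7.58e-04) = 3.12. pH = pKa + log([A⁻]/[HA]) = 3.12 + log(0.75/0.25)

pH = 3.60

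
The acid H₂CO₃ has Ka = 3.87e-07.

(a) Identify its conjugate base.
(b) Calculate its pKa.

(a) The conjugate base is formed by removing one H⁺ from H₂CO₃, giving HCO₃⁻. (b) pKa = -log(Ka) = -log(3.87e-07) = 6.41.

Conjugate base: HCO₃⁻; pK_a = 6.41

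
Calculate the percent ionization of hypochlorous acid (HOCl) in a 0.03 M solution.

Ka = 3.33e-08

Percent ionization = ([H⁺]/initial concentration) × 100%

Using Ka equilibrium: x² + Ka×x - Ka×C = 0. Solving: [H⁺] = 3.1590e-05. Percent = (3.1590e-05/0.03) × 100

Percent ionization = 0.105%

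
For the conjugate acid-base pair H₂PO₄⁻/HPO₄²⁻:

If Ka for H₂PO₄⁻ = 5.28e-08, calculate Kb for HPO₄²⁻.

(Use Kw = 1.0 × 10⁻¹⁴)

For a conjugate pair Ka × Kb = Kw, so Kb = Kw/Ka = 1.0 × 10⁻¹⁴ / 5.28e-08 = 1.89e-07.

K_b = 1.89e-07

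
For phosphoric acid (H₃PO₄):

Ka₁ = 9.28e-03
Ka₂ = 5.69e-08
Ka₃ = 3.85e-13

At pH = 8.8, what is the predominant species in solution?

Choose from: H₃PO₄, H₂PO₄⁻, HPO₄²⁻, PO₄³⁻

pKa₁ = 2.03, pKa₂ = 7.24, pKa₃ = 12.41. For a polyprotic acid the predominant species crosses at each pKa: below pKa_n the protonated form dominates, above it the deprotonated form does. At pH = 8.8, the predominant species is HPO₄²⁻.

HPO₄²⁻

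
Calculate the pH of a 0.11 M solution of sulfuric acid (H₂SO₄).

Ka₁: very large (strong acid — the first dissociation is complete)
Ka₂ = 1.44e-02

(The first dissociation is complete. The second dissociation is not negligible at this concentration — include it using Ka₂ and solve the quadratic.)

First dissociation is complete: [H⁺]₀ = [HSO₄⁻]₀ = C = 0.11 M. Second dissociation HSO₄⁻ ⇌ H⁺ + SO₄²⁻: let x = [SO₄²⁻]. Ka₂ = (C + x)·x / (C − x) = 1.44e-02 → x² + (C + Ka₂)·x − Ka₂·C = 0 → x² + 0.12440·x − 1.584e-03 = 0. x = (−0.12440 + √(0.12440² + 4 × 1.584e-03)) / 2 = 1.1643e-02 M. [H⁺] = C + x = 0.11 + 1.1643e-02 = 1.2164e-01 M. pH = -log(1.2164e-01) = 0.91.

pH = 0.91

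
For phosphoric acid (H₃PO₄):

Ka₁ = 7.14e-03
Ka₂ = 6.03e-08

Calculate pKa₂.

pKa₂ = -log(Ka₂) = -log(6.03e-08) = 7.22.

pK_{a2} = 7.22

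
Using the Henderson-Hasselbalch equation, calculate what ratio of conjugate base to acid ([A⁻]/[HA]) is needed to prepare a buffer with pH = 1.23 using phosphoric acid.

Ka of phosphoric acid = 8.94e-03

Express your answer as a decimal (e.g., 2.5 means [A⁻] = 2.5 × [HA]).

pKa = -log(8.94e-03) = 2.0487. pH = pKa + log([A⁻]/[HA]), so log([A⁻]/[HA]) = pH − pKa = 1.23 − 2.0487 = -0.8187. [A⁻]/[HA] = 10^(-0.8187) = 0.152

[A⁻]/[HA] = 0.152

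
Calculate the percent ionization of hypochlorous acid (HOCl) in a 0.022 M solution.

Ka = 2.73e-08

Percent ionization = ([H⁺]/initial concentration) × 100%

Using Ka equilibrium: x² + Ka×x - Ka×C = 0. Solving: [H⁺] = 2.4493e-05. Percent = (2.4493e-05/0.022) × 100

Percent ionization = 0.111%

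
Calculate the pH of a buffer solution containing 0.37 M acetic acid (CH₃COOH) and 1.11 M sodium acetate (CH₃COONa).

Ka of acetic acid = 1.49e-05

pKa = -log(1.49e-05) = 4.83. pH = pKa + log([A⁻]/[HA]) = 4.83 + log(1.11/0.37)

pH = 5.30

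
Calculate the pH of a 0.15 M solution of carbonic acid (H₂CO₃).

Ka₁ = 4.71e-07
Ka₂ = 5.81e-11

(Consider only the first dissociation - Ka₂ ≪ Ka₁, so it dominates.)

First dissociation dominates. From Ka₁ = [H⁺][HA⁻]/[H₂A], x² + Ka₁·x − Ka₁·C = 0 with C = 0.15 M and Ka₁ = 4.71e-07. Solving: [H⁺] = (−Ka₁ + √(Ka₁² + 4·Ka₁·C)) / 2 = 2.6557e-04 M. pH = -log(2.6557e-04) = 3.58.

pH = 3.58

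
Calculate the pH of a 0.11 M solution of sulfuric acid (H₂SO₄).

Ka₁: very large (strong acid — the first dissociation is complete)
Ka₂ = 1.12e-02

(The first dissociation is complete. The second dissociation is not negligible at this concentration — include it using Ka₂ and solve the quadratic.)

First dissociation is complete: [H⁺]₀ = [HSO₄⁻]₀ = C = 0.11 M. Second dissociation HSO₄⁻ ⇌ H⁺ + SO₄²⁻: let x = [SO₄²⁻]. Ka₂ = (C + x)·x / (C − x) = 1.12e-02 → x² + (C + Ka₂)·x − Ka₂·C = 0 → x² + 0.12120·x − 1.232e-03 = 0. x = (−0.12120 + √(0.12120² + 4 × 1.232e-03)) / 2 = 9.4311e-03 M. [H⁺] = C + x = 0.11 + 9.4311e-03 = 1.1943e-01 M. pH = -log(1.1943e-01) = 0.92.

pH = 0.92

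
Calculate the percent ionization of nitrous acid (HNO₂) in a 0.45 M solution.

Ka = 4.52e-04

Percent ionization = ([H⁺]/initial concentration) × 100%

Using Ka equilibrium: x² + Ka×x - Ka×C = 0. Solving: [H⁺] = 1.4038e-02. Percent = (1.4038e-02/0.45) × 100

Percent ionization = 3.12%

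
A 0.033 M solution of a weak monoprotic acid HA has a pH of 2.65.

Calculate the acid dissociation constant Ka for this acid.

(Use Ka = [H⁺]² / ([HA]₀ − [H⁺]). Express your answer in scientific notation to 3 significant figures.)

[H⁺] = 10^(−pH) = 10^(−2.65) = 2.239e-03 M. For HA ⇌ H⁺ + A⁻, Ka = [H⁺][A⁻]/[HA] = [H⁺]² / ([HA]₀ − [H⁺]) = (2.239e-03)² / (0.033 − 2.239e-03) = 1.63e-04.

K_a = 1.63e-04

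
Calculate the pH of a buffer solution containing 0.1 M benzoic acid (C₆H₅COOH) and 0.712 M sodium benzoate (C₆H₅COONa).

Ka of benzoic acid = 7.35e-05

pKa = -log(7.35e-05) = 4.13. pH = pKa + log([A⁻]/[HA]) = 4.13 + log(0.712/0.1)

pH = 4.99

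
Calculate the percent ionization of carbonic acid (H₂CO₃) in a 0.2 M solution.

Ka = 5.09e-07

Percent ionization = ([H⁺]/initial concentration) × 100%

Using Ka equilibrium: x² + Ka×x - Ka×C = 0. Solving: [H⁺] = 3.1881e-04. Percent = (3.1881e-04/0.2) × 100

Percent ionization = 0.159%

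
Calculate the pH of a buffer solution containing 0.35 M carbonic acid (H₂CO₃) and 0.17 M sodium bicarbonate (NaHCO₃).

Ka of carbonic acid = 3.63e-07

pKa = -log(3.63e-07) = 6.44. pH = pKa + log([A⁻]/[HA]) = 6.44 + log(0.17/0.35)

pH = 6.13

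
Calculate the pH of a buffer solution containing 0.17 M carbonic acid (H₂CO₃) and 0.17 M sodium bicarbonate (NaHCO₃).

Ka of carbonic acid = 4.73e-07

pKa = -log(4.73e-07) = 6.33. pH = pKa + log([A⁻]/[HA]) = 6.33 + log(0.17/0.17)

pH = 6.33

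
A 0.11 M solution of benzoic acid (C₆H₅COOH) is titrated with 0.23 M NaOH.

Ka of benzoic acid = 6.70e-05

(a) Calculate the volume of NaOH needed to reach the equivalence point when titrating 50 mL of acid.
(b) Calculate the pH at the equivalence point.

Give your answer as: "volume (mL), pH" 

moles acid = 0.11 × 50/1000 = 0.0055 mol; V_base = moles/0.23 × 1000 = 23.9 mL. At equivalence only the conjugate base is present: [A⁻] = 0.0055/0.074 = 7.4412e-02 M. Kb = Kw/Ka = 1.49e-10; [OH⁻] = √(Kb × [A⁻]) = 3.3326e-06; pOH = 5.48; pH = 14 - pOH = 8.52.

V = 23.9 mL, pH = 8.52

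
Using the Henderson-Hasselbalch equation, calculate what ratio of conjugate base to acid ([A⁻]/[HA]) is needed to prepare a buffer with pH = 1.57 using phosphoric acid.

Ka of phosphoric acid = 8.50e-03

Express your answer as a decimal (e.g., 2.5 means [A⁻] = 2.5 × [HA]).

pKa = -log(8.50e-03) = 2.0706. pH = pKa + log([A⁻]/[HA]), so log([A⁻]/[HA]) = pH − pKa = 1.57 − 2.0706 = -0.5006. [A⁻]/[HA] = 10^(-0.5006) = 0.316

[A⁻]/[HA] = 0.316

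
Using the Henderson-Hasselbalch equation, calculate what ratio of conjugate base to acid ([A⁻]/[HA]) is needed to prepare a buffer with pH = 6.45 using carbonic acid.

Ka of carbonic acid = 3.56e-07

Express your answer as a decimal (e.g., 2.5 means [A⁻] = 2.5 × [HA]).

pKa = -log(3.56e-07) = 6.4486. pH = pKa + log([A⁻]/[HA]), so log([A⁻]/[HA]) = pH − pKa = 6.45 − 6.4486 = 0.0014. [A⁻]/[HA] = 10^(0.0014) = 1.00

[A⁻]/[HA] = 1.00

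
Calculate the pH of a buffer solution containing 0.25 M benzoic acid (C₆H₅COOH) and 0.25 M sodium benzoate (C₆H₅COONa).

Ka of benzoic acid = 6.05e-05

pKa = -log(6.05e-05) = 4.22. pH = pKa + log([A⁻]/[HA]) = 4.22 + log(0.25/0.25)

pH = 4.22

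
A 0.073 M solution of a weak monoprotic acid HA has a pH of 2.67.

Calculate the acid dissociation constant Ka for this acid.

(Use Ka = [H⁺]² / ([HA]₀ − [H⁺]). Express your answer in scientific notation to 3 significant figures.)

[H⁺] = 10^(−pH) = 10^(−2.67) = 2.138e-03 M. For HA ⇌ H⁺ + A⁻, Ka = [H⁺][A⁻]/[HA] = [H⁺]² / ([HA]₀ − [H⁺]) = (2.138e-03)² / (0.073 − 2.138e-03) = 6.45e-05.

K_a = 6.45e-05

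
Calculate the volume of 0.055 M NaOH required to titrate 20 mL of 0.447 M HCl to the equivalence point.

At equivalence: moles acid = moles base. moles HCl = 0.447 × 20/1000 = 0.00894 mol. V_base = moles / 0.055 × 1000 = 162.5 mL.

V_{base} = 162.5 mL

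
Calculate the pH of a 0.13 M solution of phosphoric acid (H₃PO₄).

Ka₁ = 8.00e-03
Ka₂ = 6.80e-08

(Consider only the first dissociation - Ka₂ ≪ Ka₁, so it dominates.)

First dissociation dominates. From Ka₁ = [H⁺][HA⁻]/[H₂A], x² + Ka₁·x − Ka₁·C = 0 with C = 0.13 M and Ka₁ = 8.00e-03. Solving: [H⁺] = (−Ka₁ + √(Ka₁² + 4·Ka₁·C)) / 2 = 2.8496e-02 M. pH = -log(2.8496e-02) = 1.55.

pH = 1.55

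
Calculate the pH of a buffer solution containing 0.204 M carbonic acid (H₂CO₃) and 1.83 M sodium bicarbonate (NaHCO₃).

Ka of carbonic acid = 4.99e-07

pKa = -log(4.99e-07) = 6.30. pH = pKa + log([A⁻]/[HA]) = 6.30 + log(1.83/0.204)

pH = 7.25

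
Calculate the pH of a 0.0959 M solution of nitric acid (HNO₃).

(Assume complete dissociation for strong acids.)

[H⁺] = 0.0959 M for strong acid. pH = -log[H⁺] = -log(0.0959)

pH = 1.02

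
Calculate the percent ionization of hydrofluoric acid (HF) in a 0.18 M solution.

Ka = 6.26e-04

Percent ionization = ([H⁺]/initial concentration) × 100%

Using Ka equilibrium: x² + Ka×x - Ka×C = 0. Solving: [H⁺] = 1.0307e-02. Percent = (1.0307e-02/0.18) × 100

Percent ionization = 5.73%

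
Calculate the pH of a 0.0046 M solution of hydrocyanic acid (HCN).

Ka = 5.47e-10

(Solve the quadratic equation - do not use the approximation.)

x² + Ka×x - Ka×C = 0. Using quadratic formula: [H⁺] = 1.5860e-06

pH = 5.80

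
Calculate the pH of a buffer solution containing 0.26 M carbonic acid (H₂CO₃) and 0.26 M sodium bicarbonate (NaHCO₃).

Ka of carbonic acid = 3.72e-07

pKa = -log(3.72e-07) = 6.43. pH = pKa + log([A⁻]/[HA]) = 6.43 + log(0.26/0.26)

pH = 6.43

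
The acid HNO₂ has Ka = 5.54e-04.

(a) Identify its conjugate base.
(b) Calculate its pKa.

(a) The conjugate base is formed by removing one H⁺ from HNO₂, giving NO₂⁻. (b) pKa = -log(Ka) = -log(5.54e-04) = 3.26.

Conjugate base: NO₂⁻; pK_a = 3.26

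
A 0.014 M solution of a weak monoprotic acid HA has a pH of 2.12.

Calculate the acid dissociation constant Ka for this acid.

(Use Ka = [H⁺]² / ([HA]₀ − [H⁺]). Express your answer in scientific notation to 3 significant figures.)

[H⁺] = 10^(−pH) = 10^(−2.12) = 7.586e-03 M. For HA ⇌ H⁺ + A⁻, Ka = [H⁺][A⁻]/[HA] = [H⁺]² / ([HA]₀ − [H⁺]) = (7.586e-03)² / (0.014 − 7.586e-03) = 8.97e-03.

K_a = 8.97e-03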